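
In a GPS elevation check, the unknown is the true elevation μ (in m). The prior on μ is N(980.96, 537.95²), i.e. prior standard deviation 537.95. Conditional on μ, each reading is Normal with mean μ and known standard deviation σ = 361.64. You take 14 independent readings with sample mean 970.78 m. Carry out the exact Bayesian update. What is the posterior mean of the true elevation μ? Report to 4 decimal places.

971.0983

For Normal data with known variance σ², a Normal(μ₀, σ₀²) prior on μ is conjugate. Posterior precision = 1/σ₀² + n/σ²; posterior mean is the precision-weighted average of μ₀ and x̄.
n·x̄ = 14·970.78 = 13590.92.
σ₀² = 537.95² = 289390.2025, σ² = 361.64² = 130783.4896; σ² + n·σ₀² = 130783.4896 + 14·289390.2025 = 4182246.3246.
Posterior mean = (μ₀/σ₀² + n·x̄/σ²)/(1/σ₀² + n/σ²) = (σ²·μ₀ + σ₀²·n·x̄)/(σ² + n·σ₀²) = (130783.4896·980.96 + 289390.2025·13590.92)/4182246.3246 = 4061372462.919316/4182246.3246 = 971.0983.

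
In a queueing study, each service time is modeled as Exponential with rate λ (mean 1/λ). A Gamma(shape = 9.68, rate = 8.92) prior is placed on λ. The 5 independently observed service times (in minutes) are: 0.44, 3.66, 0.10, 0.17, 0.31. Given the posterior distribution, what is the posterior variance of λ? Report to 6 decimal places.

With a Gamma(shape α, rate β) prior on the exponential rate λ, the posterior after n observations with total T = Σxᵢ is Gamma(α+n, β+T).
Sum of observations T = 4.68 minutes; n = 5.
Posterior: Gamma(9.68+5, 8.92+4.68) = Gamma(14.68, 13.60).
Var = α/β² = 0.079369.

0.079369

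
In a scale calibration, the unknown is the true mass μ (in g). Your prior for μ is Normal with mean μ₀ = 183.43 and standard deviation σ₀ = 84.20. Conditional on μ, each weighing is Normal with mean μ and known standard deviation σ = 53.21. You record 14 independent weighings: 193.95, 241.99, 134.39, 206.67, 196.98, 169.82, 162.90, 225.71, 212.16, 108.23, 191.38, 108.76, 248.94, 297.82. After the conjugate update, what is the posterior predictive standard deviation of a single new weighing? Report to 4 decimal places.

55.0266

For Normal data with known variance σ², a Normal(μ₀, σ₀²) prior on μ is conjugate. Posterior precision = 1/σ₀² + n/σ²; posterior mean is the precision-weighted average of μ₀ and x̄.
σ₀² = 84.20² = 7089.64, σ² = 53.21² = 2831.3041; σ² + n·σ₀² = 2831.3041 + 14·7089.64 = 102086.2641.
Posterior precision = 1/σ₀² + n/σ² = 1/7089.64 + 14/2831.3041 = (σ² + n·σ₀²)/(σ₀²σ²) = 102086.2641/(7089.64·2831.3041); posterior variance σₙ² = σ₀²σ²/(σ² + n·σ₀²) = 7089.64·2831.3041/102086.2641 = 196.627107.
Predictive variance for one new observation = σₙ² + σ² = 7089.64·2831.3041/102086.2641 + 2831.3041 = σ²·(σ₀² + 102086.2641)/102086.2641 = 2831.3041·109175.9041/102086.2641 = 3027.931207; SD = √(2831.3041·109175.9041/102086.2641) = 55.0266.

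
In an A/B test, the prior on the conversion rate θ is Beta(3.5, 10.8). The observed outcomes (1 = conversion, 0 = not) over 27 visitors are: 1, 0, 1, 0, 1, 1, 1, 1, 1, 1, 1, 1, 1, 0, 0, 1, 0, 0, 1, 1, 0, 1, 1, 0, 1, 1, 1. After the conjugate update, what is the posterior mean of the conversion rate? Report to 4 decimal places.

0.5448

The Beta prior is conjugate to a Binomial/Bernoulli likelihood; the update adds successes to α and failures to β.
Posterior: Beta(α+k, β+n−k) = Beta(3.5+19, 10.8+8) = Beta(22.5, 18.8).
Posterior mean = α/(α+β) = 22.5/41.3 = 0.5448.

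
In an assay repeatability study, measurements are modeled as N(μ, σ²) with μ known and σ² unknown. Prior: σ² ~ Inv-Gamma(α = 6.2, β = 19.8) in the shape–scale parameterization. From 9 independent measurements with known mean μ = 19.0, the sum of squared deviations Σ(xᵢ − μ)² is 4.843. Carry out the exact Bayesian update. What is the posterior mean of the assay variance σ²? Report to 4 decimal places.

With known mean μ and an Inverse-Gamma(α, β) prior on σ², the Normal likelihood is conjugate: posterior is Inv-Gamma(α + n/2, β + Σ(xᵢ−μ)²/2).
Posterior: Inv-Gamma(6.2 + 9/2, 19.8 + 4.843/2) = Inv-Gamma(10.70, 22.2215).
E[σ²|data] = β/(α−1) = 22.2215/9.70 = 2.2909.

2.2909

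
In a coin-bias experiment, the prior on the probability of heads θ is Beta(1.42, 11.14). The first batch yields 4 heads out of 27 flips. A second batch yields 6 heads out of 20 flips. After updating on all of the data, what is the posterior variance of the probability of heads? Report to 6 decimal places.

0.002559

The Beta prior is conjugate to a Binomial/Bernoulli likelihood; the update adds successes to α and failures to β.
After batch 1: Beta(1.42+4, 11.14+23) = Beta(5.42, 34.14).
After batch 2: Beta(5.42+6, 34.14+14) = Beta(11.42, 48.14).
Var = αβ/((α+β)²(α+β+1)) = 11.42·48.14/(59.56²·60.56) = 0.002559.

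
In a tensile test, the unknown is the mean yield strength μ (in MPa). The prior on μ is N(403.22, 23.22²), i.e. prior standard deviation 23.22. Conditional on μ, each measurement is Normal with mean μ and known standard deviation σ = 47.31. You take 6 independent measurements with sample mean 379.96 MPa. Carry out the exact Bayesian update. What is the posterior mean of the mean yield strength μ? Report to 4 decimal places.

389.4720

For Normal data with known variance σ², a Normal(μ₀, σ₀²) prior on μ is conjugate. Posterior precision = 1/σ₀² + n/σ²; posterior mean is the precision-weighted average of μ₀ and x̄.
n·x̄ = 6·379.96 = 2279.76.
σ₀² = 23.22² = 539.1684, σ² = 47.31² = 2238.2361; σ² + n·σ₀² = 2238.2361 + 6·539.1684 = 5473.2465.
Posterior mean = (μ₀/σ₀² + n·x̄/σ²)/(1/σ₀² + n/σ²) = (σ²·μ₀ + σ₀²·n·x̄)/(σ² + n·σ₀²) = (2238.2361·403.22 + 539.1684·2279.76)/5473.2465 = 2131676.111826/5473.2465 = 389.4720.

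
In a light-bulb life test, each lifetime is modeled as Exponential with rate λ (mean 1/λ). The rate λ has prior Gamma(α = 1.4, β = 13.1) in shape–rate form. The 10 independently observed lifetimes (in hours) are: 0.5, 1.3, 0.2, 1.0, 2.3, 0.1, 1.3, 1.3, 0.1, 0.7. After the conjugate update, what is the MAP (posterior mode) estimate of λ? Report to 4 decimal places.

With a Gamma(shape α, rate β) prior on the exponential rate λ, the posterior after n observations with total T = Σxᵢ is Gamma(α+n, β+T).
Sum of observations T = 8.8 hours; n = 10.
Posterior: Gamma(1.4+10, 13.1+8.8) = Gamma(11.4, 21.9).
Mode = (α−1)/β = 0.4749.

0.4749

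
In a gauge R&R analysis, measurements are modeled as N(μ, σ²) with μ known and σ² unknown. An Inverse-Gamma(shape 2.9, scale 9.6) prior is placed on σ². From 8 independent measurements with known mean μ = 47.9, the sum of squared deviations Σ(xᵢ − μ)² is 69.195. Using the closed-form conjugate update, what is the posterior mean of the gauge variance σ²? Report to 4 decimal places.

With known mean μ and an Inverse-Gamma(α, β) prior on σ², the Normal likelihood is conjugate: posterior is Inv-Gamma(α + n/2, β + Σ(xᵢ−μ)²/2).
Posterior: Inv-Gamma(2.9 + 8/2, 9.6 + 69.195/2) = Inv-Gamma(6.90, 44.1975).
E[σ²|data] = β/(α−1) = 44.1975/5.90 = 7.4911.

7.4911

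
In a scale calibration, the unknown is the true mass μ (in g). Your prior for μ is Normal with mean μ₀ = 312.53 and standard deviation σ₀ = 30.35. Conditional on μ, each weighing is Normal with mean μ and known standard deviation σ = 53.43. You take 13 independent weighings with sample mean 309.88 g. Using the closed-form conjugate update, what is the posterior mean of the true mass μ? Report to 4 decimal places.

For Normal data with known variance σ², a Normal(μ₀, σ₀²) prior on μ is conjugate. Posterior precision = 1/σ₀² + n/σ²; posterior mean is the precision-weighted average of μ₀ and x̄.
n·x̄ = 13·309.88 = 4028.44.
σ₀² = 30.35² = 921.1225, σ² = 53.43² = 2854.7649; σ² + n·σ₀² = 2854.7649 + 13·921.1225 = 14829.3574.
Posterior mean = (μ₀/σ₀² + n·x̄/σ²)/(1/σ₀² + n/σ²) = (σ²·μ₀ + σ₀²·n·x̄)/(σ² + n·σ₀²) = (2854.7649·312.53 + 921.1225·4028.44)/14829.3574 = 4602886.398097/14829.3574 = 310.3901.

310.3901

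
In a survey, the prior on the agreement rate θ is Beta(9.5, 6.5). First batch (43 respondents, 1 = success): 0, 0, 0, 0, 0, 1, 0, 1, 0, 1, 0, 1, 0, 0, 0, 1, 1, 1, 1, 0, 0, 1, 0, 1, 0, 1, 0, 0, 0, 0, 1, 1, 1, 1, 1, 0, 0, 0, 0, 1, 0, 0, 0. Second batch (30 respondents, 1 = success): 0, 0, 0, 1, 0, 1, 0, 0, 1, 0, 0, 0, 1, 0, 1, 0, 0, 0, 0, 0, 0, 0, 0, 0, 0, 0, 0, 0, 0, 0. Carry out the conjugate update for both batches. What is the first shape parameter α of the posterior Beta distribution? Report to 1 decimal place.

31.5

The Beta prior is conjugate to a Binomial/Bernoulli likelihood; the update adds successes to α and failures to β.
After batch 1: Beta(9.5+17, 6.5+26) = Beta(26.5, 32.5).
After batch 2: Beta(26.5+5, 32.5+25) = Beta(31.5, 57.5).
Posterior α = 31.5.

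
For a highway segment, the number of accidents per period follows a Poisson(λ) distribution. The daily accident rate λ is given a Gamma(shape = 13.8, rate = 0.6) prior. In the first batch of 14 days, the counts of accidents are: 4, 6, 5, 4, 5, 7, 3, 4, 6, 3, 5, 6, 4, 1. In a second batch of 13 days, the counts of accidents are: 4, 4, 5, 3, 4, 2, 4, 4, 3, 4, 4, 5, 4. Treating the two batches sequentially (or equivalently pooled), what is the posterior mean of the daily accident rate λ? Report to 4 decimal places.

4.5942

With a Gamma(shape α, rate β) prior, the Poisson likelihood is conjugate: the posterior is Gamma(α + ΣXᵢ, β + n).
Batch 1: sum of counts S = 63 over n = 14 days.
After batch 1: Gamma(α+S, β+n) = Gamma(13.8+63, 0.6+14) = Gamma(76.8, 14.6).
Batch 2: sum of counts S = 50 over n = 13 days.
After batch 2: Gamma(α+S, β+n) = Gamma(76.8+50, 14.6+13) = Gamma(126.8, 27.6).
Posterior mean = α/β = 126.8/27.6 = 4.5942.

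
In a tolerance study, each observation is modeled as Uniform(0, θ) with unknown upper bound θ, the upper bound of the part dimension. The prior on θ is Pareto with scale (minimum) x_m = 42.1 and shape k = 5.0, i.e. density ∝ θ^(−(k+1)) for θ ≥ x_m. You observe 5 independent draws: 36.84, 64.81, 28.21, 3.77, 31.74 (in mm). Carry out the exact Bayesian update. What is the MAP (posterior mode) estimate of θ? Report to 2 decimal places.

64.81

A Pareto(scale x_m, shape k) prior on the upper bound θ of Uniform(0, θ) is conjugate: posterior is Pareto(max(x_m, max xᵢ), k + n).
Sample maximum = 64.81; prior scale x_m = 42.1 → posterior scale = max = 64.81.
Posterior shape = 5.0 + 5 = 10.0.
The Pareto density is decreasing on [x_m, ∞), so the mode is x_m = 64.81.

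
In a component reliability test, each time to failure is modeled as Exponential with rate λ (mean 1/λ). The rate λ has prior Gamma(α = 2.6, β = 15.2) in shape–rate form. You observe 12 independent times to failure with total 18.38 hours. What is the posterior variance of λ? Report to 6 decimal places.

With a Gamma(shape α, rate β) prior on the exponential rate λ, the posterior after n observations with total T = Σxᵢ is Gamma(α+n, β+T).
Posterior: Gamma(2.6+12, 15.2+18.38) = Gamma(14.6, 33.58).
Var = α/β² = 0.012948.

0.012948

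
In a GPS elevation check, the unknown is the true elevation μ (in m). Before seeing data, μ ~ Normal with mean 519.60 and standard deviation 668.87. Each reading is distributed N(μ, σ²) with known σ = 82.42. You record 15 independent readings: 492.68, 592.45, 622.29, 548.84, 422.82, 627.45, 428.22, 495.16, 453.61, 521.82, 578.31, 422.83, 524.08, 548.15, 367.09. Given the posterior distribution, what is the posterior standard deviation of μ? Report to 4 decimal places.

For Normal data with known variance σ², a Normal(μ₀, σ₀²) prior on μ is conjugate. Posterior precision = 1/σ₀² + n/σ²; posterior mean is the precision-weighted average of μ₀ and x̄.
σ₀² = 668.87² = 447387.0769, σ² = 82.42² = 6793.0564; σ² + n·σ₀² = 6793.0564 + 15·447387.0769 = 6717599.2099.
Posterior precision = 1/σ₀² + n/σ² = 1/447387.0769 + 15/6793.0564 = (σ² + n·σ₀²)/(σ₀²σ²) = 6717599.2099/(447387.0769·6793.0564); posterior variance σₙ² = σ₀²σ²/(σ² + n·σ₀²) = 447387.0769·6793.0564/6717599.2099 = 452.412469.
Posterior SD = √σₙ² = √(447387.0769·6793.0564/6717599.2099) = 21.2700.

21.2700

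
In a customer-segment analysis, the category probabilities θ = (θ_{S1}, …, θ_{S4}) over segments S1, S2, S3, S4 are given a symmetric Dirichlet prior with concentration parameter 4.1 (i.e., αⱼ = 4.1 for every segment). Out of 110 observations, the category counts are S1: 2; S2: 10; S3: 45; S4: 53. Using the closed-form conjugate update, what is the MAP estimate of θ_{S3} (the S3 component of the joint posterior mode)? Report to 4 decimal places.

0.3930

The Dirichlet prior is conjugate to the Multinomial likelihood: each posterior αⱼ = prior αⱼ + observed count nⱼ.
Posterior concentration: (6.1, 14.1, 49.1, 57.1), total = 126.4.
Joint mode component: (α_{S3}−1)/(Σα−K) = 48.1/122.4 = 0.3930.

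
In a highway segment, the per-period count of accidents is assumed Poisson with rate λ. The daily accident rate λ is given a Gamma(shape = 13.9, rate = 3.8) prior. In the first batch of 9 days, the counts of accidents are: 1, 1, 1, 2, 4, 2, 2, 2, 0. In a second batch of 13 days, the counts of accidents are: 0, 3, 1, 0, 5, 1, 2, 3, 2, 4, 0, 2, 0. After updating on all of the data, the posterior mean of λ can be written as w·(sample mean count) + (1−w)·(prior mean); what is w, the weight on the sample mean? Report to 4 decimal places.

With a Gamma(shape α, rate β) prior, the Poisson likelihood is conjugate: the posterior is Gamma(α + ΣXᵢ, β + n).
Total number of days: n = 9 + 13 = 22.
Posterior mean = (α₀+S)/(β₀+n) = [n/(β₀+n)]·(S/n) + [β₀/(β₀+n)]·(α₀/β₀), so only n and β₀ enter the weight.
Weight on data w = n/(β₀+n) = 22/(3.8+22) = 22/25.8 = 0.8527.

0.8527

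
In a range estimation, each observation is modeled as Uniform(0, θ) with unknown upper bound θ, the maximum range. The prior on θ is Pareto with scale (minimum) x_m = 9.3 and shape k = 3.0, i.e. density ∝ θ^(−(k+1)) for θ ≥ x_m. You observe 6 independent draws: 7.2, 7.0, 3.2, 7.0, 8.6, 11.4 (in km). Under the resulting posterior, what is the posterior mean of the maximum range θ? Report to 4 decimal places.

12.8250

A Pareto(scale x_m, shape k) prior on the upper bound θ of Uniform(0, θ) is conjugate: posterior is Pareto(max(x_m, max xᵢ), k + n).
Sample maximum = 11.4; prior scale x_m = 9.3 → posterior scale = max = 11.4.
Posterior shape = 3.0 + 6 = 9.0.
E[θ|data] = k·x_m/(k−1) = 9.0·11.4/8.0 = 12.8250.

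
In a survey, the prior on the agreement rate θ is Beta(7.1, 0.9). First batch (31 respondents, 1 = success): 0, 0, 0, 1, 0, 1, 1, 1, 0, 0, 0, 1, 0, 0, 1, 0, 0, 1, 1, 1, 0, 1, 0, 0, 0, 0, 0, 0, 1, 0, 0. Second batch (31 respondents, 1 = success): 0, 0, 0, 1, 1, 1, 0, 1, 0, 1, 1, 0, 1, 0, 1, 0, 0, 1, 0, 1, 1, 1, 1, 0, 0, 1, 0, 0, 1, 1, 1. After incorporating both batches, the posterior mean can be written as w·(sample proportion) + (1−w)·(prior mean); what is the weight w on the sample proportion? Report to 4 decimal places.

The Beta prior is conjugate to a Binomial/Bernoulli likelihood; the update adds successes to α and failures to β.
Total number of respondents: n = 31 + 31 = 62.
Posterior mean = (α₀+k)/(α₀+β₀+n) = [n/(α₀+β₀+n)]·(k/n) + [(α₀+β₀)/(α₀+β₀+n)]·α₀/(α₀+β₀), so only n and the prior enter the weight.
The weight on the data is w = n/(α₀+β₀+n) = 62/(7.1+0.9+62) = 62/70.0 = 0.8857.

0.8857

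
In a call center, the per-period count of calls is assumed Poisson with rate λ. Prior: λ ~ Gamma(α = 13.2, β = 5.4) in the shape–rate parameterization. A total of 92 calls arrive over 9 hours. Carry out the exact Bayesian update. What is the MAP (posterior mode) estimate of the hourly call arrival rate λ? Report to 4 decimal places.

7.2361

With a Gamma(shape α, rate β) prior, the Poisson likelihood is conjugate: the posterior is Gamma(α + ΣXᵢ, β + n).
Posterior: Gamma(α+S, β+n) = Gamma(13.2+92, 5.4+9) = Gamma(105.2, 14.4).
Mode of Gamma(α,β) for α≥1 is (α−1)/β = 104.2/14.4 = 7.2361.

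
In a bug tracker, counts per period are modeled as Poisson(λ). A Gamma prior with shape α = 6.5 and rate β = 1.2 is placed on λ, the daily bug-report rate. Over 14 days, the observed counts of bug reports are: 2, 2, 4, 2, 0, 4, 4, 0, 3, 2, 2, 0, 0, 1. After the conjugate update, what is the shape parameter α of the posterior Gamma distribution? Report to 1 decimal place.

With a Gamma(shape α, rate β) prior, the Poisson likelihood is conjugate: the posterior is Gamma(α + ΣXᵢ, β + n).
Sum of counts S = 26 over n = 14 days.
Posterior: Gamma(α+S, β+n) = Gamma(6.5+26, 1.2+14) = Gamma(32.5, 15.2).
Posterior α = 32.5.

32.5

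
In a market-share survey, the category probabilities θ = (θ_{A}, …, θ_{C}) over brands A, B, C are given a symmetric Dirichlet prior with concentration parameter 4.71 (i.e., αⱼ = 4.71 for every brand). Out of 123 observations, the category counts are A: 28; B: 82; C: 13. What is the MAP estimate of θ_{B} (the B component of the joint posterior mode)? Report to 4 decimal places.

0.6390

The Dirichlet prior is conjugate to the Multinomial likelihood: each posterior αⱼ = prior αⱼ + observed count nⱼ.
Posterior concentration: (32.71, 86.71, 17.71), total = 137.13.
Joint mode component: (α_{B}−1)/(Σα−K) = 85.71/134.13 = 0.6390.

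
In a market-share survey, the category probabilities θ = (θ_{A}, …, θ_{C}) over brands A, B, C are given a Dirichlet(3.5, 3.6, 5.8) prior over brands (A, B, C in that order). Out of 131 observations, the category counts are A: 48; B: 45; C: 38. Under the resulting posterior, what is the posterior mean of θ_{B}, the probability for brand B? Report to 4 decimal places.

The Dirichlet prior is conjugate to the Multinomial likelihood: each posterior αⱼ = prior αⱼ + observed count nⱼ.
Posterior concentration: (51.5, 48.6, 43.8), total = 143.9.
E[θ_{B}|data] = α_{B}/Σα = 48.6/143.9 = 0.3377.

0.3377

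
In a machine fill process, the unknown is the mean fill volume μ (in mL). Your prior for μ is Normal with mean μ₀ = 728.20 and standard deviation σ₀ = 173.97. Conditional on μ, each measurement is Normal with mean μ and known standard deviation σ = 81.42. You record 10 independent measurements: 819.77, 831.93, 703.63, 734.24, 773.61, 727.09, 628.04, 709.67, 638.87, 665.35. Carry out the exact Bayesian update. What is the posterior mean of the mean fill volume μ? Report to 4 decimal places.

723.3267

For Normal data with known variance σ², a Normal(μ₀, σ₀²) prior on μ is conjugate. Posterior precision = 1/σ₀² + n/σ²; posterior mean is the precision-weighted average of μ₀ and x̄.
Σxᵢ = 819.77 + 831.93 + 703.63 + 734.24 + 773.61 + 727.09 + 628.04 + 709.67 + 638.87 + 665.35 = 7232.2, so n·x̄ = 7232.2.
σ₀² = 173.97² = 30265.5609, σ² = 81.42² = 6629.2164; σ² + n·σ₀² = 6629.2164 + 10·30265.5609 = 309284.8254.
Posterior mean = (μ₀/σ₀² + n·x̄/σ²)/(1/σ₀² + n/σ²) = (σ²·μ₀ + σ₀²·n·x̄)/(σ² + n·σ₀²) = (6629.2164·728.20 + 30265.5609·7232.2)/309284.8254 = 223713984.92346/309284.8254 = 723.3267.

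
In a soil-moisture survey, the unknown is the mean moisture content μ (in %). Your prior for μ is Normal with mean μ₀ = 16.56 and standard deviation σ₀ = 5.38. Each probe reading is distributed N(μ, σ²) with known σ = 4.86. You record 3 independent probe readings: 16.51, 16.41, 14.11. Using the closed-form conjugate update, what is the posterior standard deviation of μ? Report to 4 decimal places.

For Normal data with known variance σ², a Normal(μ₀, σ₀²) prior on μ is conjugate. Posterior precision = 1/σ₀² + n/σ²; posterior mean is the precision-weighted average of μ₀ and x̄.
σ₀² = 5.38² = 28.9444, σ² = 4.86² = 23.6196; σ² + n·σ₀² = 23.6196 + 3·28.9444 = 110.4528.
Posterior precision = 1/σ₀² + n/σ² = 1/28.9444 + 3/23.6196 = (σ² + n·σ₀²)/(σ₀²σ²) = 110.4528/(28.9444·23.6196); posterior variance σₙ² = σ₀²σ²/(σ² + n·σ₀²) = 28.9444·23.6196/110.4528 = 6.189568.
Posterior SD = √σₙ² = √(28.9444·23.6196/110.4528) = 2.4879.

2.4879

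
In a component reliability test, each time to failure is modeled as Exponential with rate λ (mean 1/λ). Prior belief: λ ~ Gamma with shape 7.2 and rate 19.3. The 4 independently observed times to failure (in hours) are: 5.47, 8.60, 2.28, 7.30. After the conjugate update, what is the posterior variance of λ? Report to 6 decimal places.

0.006071

With a Gamma(shape α, rate β) prior on the exponential rate λ, the posterior after n observations with total T = Σxᵢ is Gamma(α+n, β+T).
Sum of observations T = 23.65 hours; n = 4.
Posterior: Gamma(7.2+4, 19.3+23.65) = Gamma(11.2, 42.95).
Var = α/β² = 0.006071.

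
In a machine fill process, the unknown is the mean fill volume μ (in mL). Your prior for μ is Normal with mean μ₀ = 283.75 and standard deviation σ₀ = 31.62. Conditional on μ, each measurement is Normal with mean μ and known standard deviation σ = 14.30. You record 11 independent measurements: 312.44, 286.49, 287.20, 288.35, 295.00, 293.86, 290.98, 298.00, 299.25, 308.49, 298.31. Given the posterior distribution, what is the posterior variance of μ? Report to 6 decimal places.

18.250661

For Normal data with known variance σ², a Normal(μ₀, σ₀²) prior on μ is conjugate. Posterior precision = 1/σ₀² + n/σ²; posterior mean is the precision-weighted average of μ₀ and x̄.
σ₀² = 31.62² = 999.8244, σ² = 14.30² = 204.49; σ² + n·σ₀² = 204.49 + 11·999.8244 = 11202.5584.
Posterior precision = 1/σ₀² + n/σ² = 1/999.8244 + 11/204.49 = (σ² + n·σ₀²)/(σ₀²σ²) = 11202.5584/(999.8244·204.49); posterior variance σₙ² = σ₀²σ²/(σ² + n·σ₀²) = 999.8244·204.49/11202.5584 = 18.250661.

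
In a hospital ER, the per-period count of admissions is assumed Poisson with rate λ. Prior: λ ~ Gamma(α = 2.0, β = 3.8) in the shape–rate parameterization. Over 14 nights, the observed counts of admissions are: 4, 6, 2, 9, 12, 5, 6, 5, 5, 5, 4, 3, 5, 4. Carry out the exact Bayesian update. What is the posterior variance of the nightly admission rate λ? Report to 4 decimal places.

0.2430

With a Gamma(shape α, rate β) prior, the Poisson likelihood is conjugate: the posterior is Gamma(α + ΣXᵢ, β + n).
Sum of counts S = 75 over n = 14 nights.
Posterior: Gamma(α+S, β+n) = Gamma(2.0+75, 3.8+14) = Gamma(77.0, 17.8).
Var = α/β² = 77.0/17.8² = 0.2430.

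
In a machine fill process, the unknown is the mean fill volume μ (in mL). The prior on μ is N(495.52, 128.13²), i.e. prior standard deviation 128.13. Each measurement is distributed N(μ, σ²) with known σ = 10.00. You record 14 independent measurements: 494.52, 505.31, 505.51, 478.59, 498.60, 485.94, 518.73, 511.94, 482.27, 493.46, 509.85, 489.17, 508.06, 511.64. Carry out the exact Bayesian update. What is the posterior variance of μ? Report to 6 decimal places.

7.139751

For Normal data with known variance σ², a Normal(μ₀, σ₀²) prior on μ is conjugate. Posterior precision = 1/σ₀² + n/σ²; posterior mean is the precision-weighted average of μ₀ and x̄.
σ₀² = 128.13² = 16417.2969, σ² = 10.00² = 100; σ² + n·σ₀² = 100 + 14·16417.2969 = 229942.1566.
Posterior precision = 1/σ₀² + n/σ² = 1/16417.2969 + 14/100 = (σ² + n·σ₀²)/(σ₀²σ²) = 229942.1566/(16417.2969·100); posterior variance σₙ² = σ₀²σ²/(σ² + n·σ₀²) = 16417.2969·100/229942.1566 = 7.139751.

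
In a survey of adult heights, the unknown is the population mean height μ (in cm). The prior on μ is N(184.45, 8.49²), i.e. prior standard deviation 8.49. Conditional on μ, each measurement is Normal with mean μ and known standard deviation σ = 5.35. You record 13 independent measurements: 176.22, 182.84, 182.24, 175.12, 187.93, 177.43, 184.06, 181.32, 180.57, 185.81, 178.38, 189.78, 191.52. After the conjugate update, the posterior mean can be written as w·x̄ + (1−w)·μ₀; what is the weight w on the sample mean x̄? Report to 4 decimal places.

0.9704

For Normal data with known variance σ², a Normal(μ₀, σ₀²) prior on μ is conjugate. Posterior precision = 1/σ₀² + n/σ²; posterior mean is the precision-weighted average of μ₀ and x̄.
σ₀² = 8.49² = 72.0801, σ² = 5.35² = 28.6225. Prior precision 1/σ₀² = 1/72.0801; data precision n/σ² = 13/28.6225.
w = (n/σ²)/(1/σ₀² + n/σ²) = n·σ₀²/(σ² + n·σ₀²) = 13·72.0801/(28.6225 + 13·72.0801) = 937.0413/965.6638 = 0.9704.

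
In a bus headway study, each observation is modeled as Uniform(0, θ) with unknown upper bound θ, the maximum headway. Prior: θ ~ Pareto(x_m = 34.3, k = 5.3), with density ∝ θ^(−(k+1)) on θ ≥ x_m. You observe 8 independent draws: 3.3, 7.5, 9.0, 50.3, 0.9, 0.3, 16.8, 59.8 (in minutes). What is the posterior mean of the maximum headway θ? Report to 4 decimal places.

A Pareto(scale x_m, shape k) prior on the upper bound θ of Uniform(0, θ) is conjugate: posterior is Pareto(max(x_m, max xᵢ), k + n).
Sample maximum = 59.8; prior scale x_m = 34.3 → posterior scale = max = 59.8.
Posterior shape = 5.3 + 8 = 13.3.
E[θ|data] = k·x_m/(k−1) = 13.3·59.8/12.3 = 64.6618.

64.6618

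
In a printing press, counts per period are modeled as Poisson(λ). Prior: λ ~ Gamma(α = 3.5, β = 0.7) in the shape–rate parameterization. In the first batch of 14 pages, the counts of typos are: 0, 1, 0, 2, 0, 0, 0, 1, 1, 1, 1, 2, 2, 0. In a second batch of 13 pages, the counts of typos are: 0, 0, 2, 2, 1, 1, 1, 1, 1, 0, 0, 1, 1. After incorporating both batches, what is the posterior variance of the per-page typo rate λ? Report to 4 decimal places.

With a Gamma(shape α, rate β) prior, the Poisson likelihood is conjugate: the posterior is Gamma(α + ΣXᵢ, β + n).
Batch 1: sum of counts S = 11 over n = 14 pages.
After batch 1: Gamma(α+S, β+n) = Gamma(3.5+11, 0.7+14) = Gamma(14.5, 14.7).
Batch 2: sum of counts S = 11 over n = 13 pages.
After batch 2: Gamma(α+S, β+n) = Gamma(14.5+11, 14.7+13) = Gamma(25.5, 27.7).
Var = α/β² = 25.5/27.7² = 0.0332.

0.0332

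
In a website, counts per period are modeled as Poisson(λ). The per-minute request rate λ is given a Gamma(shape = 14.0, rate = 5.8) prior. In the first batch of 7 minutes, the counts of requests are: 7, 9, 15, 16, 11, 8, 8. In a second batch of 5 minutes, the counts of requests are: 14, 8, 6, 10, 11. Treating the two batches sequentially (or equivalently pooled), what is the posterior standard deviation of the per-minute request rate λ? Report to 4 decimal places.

0.6576

With a Gamma(shape α, rate β) prior, the Poisson likelihood is conjugate: the posterior is Gamma(α + ΣXᵢ, β + n).
Batch 1: sum of counts S = 74 over n = 7 minutes.
After batch 1: Gamma(α+S, β+n) = Gamma(14.0+74, 5.8+7) = Gamma(88.0, 12.8).
Batch 2: sum of counts S = 49 over n = 5 minutes.
After batch 2: Gamma(α+S, β+n) = Gamma(88.0+49, 12.8+5) = Gamma(137.0, 17.8).
SD = √α/β = √137.0/17.8 = 0.6576.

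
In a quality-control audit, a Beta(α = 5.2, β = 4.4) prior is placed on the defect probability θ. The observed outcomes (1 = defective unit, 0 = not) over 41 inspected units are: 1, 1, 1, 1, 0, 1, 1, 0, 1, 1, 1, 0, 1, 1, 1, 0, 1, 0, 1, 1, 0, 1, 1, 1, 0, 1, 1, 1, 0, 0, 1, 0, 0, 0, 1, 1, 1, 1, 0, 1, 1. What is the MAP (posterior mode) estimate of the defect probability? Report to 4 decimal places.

The Beta prior is conjugate to a Binomial/Bernoulli likelihood; the update adds successes to α and failures to β.
Posterior: Beta(α+k, β+n−k) = Beta(5.2+28, 4.4+13) = Beta(33.2, 17.4).
Mode of Beta(a,b) for a,b>1 is (a−1)/(a+b−2) = 32.2/48.6 = 0.6626.

0.6626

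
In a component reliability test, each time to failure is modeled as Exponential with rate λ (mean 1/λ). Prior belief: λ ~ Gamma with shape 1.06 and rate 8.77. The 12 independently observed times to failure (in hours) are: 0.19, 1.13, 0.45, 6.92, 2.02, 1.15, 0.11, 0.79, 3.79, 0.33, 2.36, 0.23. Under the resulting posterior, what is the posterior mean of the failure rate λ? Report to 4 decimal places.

0.4625

With a Gamma(shape α, rate β) prior on the exponential rate λ, the posterior after n observations with total T = Σxᵢ is Gamma(α+n, β+T).
Sum of observations T = 19.47 hours; n = 12.
Posterior: Gamma(1.06+12, 8.77+19.47) = Gamma(13.06, 28.24).
Posterior mean of λ = α/β = 13.06/28.24 = 0.4625.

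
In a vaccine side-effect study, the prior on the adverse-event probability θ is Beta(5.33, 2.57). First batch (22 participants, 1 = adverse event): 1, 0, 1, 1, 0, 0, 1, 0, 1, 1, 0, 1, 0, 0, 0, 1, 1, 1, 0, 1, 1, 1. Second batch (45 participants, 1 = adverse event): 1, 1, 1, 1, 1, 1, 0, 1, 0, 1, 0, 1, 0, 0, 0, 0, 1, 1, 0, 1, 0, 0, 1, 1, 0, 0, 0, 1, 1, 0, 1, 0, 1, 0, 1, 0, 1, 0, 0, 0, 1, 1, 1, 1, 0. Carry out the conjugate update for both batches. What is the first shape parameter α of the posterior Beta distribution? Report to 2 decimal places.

42.33

The Beta prior is conjugate to a Binomial/Bernoulli likelihood; the update adds successes to α and failures to β.
After batch 1: Beta(5.33+13, 2.57+9) = Beta(18.33, 11.57).
After batch 2: Beta(18.33+24, 11.57+21) = Beta(42.33, 32.57).
Posterior α = 42.33.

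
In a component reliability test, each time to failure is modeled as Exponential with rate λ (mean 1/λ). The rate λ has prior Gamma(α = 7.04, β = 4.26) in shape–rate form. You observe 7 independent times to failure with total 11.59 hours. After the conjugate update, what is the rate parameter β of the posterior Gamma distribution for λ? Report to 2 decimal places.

With a Gamma(shape α, rate β) prior on the exponential rate λ, the posterior after n observations with total T = Σxᵢ is Gamma(α+n, β+T).
Posterior: Gamma(7.04+7, 4.26+11.59) = Gamma(14.04, 15.85).
Posterior β = 15.85.

15.85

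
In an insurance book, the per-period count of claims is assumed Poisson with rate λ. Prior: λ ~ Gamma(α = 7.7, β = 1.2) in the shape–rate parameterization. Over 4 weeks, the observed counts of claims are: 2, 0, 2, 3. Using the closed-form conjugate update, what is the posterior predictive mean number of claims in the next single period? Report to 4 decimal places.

2.8269

With a Gamma(shape α, rate β) prior, the Poisson likelihood is conjugate: the posterior is Gamma(α + ΣXᵢ, β + n).
Sum of counts S = 7 over n = 4 weeks.
Posterior: Gamma(α+S, β+n) = Gamma(7.7+7, 1.2+4) = Gamma(14.7, 5.2).
The predictive distribution for one future period is NegBinom with mean α/β = 2.8269.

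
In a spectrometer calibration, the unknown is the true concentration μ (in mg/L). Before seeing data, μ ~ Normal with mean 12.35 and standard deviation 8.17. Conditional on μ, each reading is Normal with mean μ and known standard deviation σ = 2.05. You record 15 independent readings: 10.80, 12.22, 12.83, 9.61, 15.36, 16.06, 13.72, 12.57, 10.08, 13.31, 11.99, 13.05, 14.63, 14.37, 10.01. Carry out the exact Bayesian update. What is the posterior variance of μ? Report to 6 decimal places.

0.278996

For Normal data with known variance σ², a Normal(μ₀, σ₀²) prior on μ is conjugate. Posterior precision = 1/σ₀² + n/σ²; posterior mean is the precision-weighted average of μ₀ and x̄.
σ₀² = 8.17² = 66.7489, σ² = 2.05² = 4.2025; σ² + n·σ₀² = 4.2025 + 15·66.7489 = 1005.436.
Posterior precision = 1/σ₀² + n/σ² = 1/66.7489 + 15/4.2025 = (σ² + n·σ₀²)/(σ₀²σ²) = 1005.436/(66.7489·4.2025); posterior variance σₙ² = σ₀²σ²/(σ² + n·σ₀²) = 66.7489·4.2025/1005.436 = 0.278996.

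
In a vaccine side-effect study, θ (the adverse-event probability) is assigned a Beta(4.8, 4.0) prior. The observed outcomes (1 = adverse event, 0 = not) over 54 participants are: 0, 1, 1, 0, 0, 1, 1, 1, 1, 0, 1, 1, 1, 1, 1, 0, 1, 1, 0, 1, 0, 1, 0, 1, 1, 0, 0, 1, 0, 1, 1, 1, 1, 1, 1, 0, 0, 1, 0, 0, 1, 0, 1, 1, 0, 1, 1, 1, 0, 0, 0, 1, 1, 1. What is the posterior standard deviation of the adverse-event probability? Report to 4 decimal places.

0.0608

The Beta prior is conjugate to a Binomial/Bernoulli likelihood; the update adds successes to α and failures to β.
Posterior: Beta(α+k, β+n−k) = Beta(4.8+34, 4.0+20) = Beta(38.8, 24.0).
Var = αβ/((α+β)²(α+β+1)) = 38.8·24.0/(62.8²·63.8) = 0.00370086; SD = √0.00370086 = 0.0608.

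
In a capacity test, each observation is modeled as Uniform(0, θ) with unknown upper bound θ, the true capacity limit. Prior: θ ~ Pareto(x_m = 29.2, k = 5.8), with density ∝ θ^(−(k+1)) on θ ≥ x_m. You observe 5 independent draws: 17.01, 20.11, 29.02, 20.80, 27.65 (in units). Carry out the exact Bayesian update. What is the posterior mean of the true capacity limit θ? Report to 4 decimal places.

32.1796

A Pareto(scale x_m, shape k) prior on the upper bound θ of Uniform(0, θ) is conjugate: posterior is Pareto(max(x_m, max xᵢ), k + n).
Sample maximum = 29.02; prior scale x_m = 29.2 → posterior scale = max = 29.20.
Posterior shape = 5.8 + 5 = 10.8.
E[θ|data] = k·x_m/(k−1) = 10.8·29.20/9.8 = 32.1796.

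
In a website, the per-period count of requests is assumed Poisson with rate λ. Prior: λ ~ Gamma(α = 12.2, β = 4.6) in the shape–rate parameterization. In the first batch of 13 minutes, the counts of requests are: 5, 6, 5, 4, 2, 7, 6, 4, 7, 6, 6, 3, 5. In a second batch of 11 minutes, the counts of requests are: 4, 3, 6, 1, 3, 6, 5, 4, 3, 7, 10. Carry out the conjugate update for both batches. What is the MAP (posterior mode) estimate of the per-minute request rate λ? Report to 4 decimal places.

With a Gamma(shape α, rate β) prior, the Poisson likelihood is conjugate: the posterior is Gamma(α + ΣXᵢ, β + n).
Batch 1: sum of counts S = 66 over n = 13 minutes.
After batch 1: Gamma(α+S, β+n) = Gamma(12.2+66, 4.6+13) = Gamma(78.2, 17.6).
Batch 2: sum of counts S = 52 over n = 11 minutes.
After batch 2: Gamma(α+S, β+n) = Gamma(78.2+52, 17.6+11) = Gamma(130.2, 28.6).
Mode of Gamma(α,β) for α≥1 is (α−1)/β = 129.2/28.6 = 4.5175.

4.5175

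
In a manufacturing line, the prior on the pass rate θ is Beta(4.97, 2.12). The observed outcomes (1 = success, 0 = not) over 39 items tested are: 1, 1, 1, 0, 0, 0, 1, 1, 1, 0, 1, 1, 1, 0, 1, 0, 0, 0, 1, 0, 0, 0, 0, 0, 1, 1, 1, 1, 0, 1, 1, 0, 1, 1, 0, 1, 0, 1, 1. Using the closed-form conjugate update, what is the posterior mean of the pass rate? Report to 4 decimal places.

The Beta prior is conjugate to a Binomial/Bernoulli likelihood; the update adds successes to α and failures to β.
Posterior: Beta(α+k, β+n−k) = Beta(4.97+22, 2.12+17) = Beta(26.97, 19.12).
Posterior mean = α/(α+β) = 26.97/46.09 = 0.5852.

0.5852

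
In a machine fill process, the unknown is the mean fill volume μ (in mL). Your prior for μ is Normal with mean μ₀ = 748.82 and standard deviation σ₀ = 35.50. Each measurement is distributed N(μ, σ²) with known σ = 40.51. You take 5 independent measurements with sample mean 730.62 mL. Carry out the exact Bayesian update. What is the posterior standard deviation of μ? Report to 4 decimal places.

16.1368

For Normal data with known variance σ², a Normal(μ₀, σ₀²) prior on μ is conjugate. Posterior precision = 1/σ₀² + n/σ²; posterior mean is the precision-weighted average of μ₀ and x̄.
σ₀² = 35.50² = 1260.25, σ² = 40.51² = 1641.0601; σ² + n·σ₀² = 1641.0601 + 5·1260.25 = 7942.3101.
Posterior precision = 1/σ₀² + n/σ² = 1/1260.25 + 5/1641.0601 = (σ² + n·σ₀²)/(σ₀²σ²) = 7942.3101/(1260.25·1641.0601); posterior variance σₙ² = σ₀²σ²/(σ² + n·σ₀²) = 1260.25·1641.0601/7942.3101 = 260.396026.
Posterior SD = √σₙ² = √(1260.25·1641.0601/7942.3101) = 16.1368.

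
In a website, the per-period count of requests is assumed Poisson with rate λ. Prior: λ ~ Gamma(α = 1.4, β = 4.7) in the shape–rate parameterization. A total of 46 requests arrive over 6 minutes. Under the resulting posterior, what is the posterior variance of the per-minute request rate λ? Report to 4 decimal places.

0.4140

With a Gamma(shape α, rate β) prior, the Poisson likelihood is conjugate: the posterior is Gamma(α + ΣXᵢ, β + n).
Posterior: Gamma(α+S, β+n) = Gamma(1.4+46, 4.7+6) = Gamma(47.4, 10.7).
Var = α/β² = 47.4/10.7² = 0.4140.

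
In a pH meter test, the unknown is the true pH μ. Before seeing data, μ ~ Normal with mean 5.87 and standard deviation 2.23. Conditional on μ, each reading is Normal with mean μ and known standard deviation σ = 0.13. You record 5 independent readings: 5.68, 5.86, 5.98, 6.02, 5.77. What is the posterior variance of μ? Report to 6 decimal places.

For Normal data with known variance σ², a Normal(μ₀, σ₀²) prior on μ is conjugate. Posterior precision = 1/σ₀² + n/σ²; posterior mean is the precision-weighted average of μ₀ and x̄.
σ₀² = 2.23² = 4.9729, σ² = 0.13² = 0.0169; σ² + n·σ₀² = 0.0169 + 5·4.9729 = 24.8814.
Posterior precision = 1/σ₀² + n/σ² = 1/4.9729 + 5/0.0169 = (σ² + n·σ₀²)/(σ₀²σ²) = 24.8814/(4.9729·0.0169); posterior variance σₙ² = σ₀²σ²/(σ² + n·σ₀²) = 4.9729·0.0169/24.8814 = 0.003378.

0.003378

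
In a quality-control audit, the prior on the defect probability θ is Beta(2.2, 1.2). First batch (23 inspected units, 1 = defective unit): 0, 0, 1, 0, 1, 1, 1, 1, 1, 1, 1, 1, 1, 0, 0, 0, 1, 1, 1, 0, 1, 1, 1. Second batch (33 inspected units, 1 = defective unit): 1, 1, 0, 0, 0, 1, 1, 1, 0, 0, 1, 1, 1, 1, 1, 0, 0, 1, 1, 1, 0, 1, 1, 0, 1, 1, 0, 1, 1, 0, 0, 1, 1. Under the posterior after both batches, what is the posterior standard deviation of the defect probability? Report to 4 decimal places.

0.0610

The Beta prior is conjugate to a Binomial/Bernoulli likelihood; the update adds successes to α and failures to β.
After batch 1: Beta(2.2+16, 1.2+7) = Beta(18.2, 8.2).
After batch 2: Beta(18.2+21, 8.2+12) = Beta(39.2, 20.2).
Var = αβ/((α+β)²(α+β+1)) = 39.2·20.2/(59.4²·60.4) = 0.00371559; SD = √0.00371559 = 0.0610.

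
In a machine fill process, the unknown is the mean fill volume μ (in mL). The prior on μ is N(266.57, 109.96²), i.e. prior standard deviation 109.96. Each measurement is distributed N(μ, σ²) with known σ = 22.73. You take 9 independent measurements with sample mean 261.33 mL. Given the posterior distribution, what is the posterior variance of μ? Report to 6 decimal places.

For Normal data with known variance σ², a Normal(μ₀, σ₀²) prior on μ is conjugate. Posterior precision = 1/σ₀² + n/σ²; posterior mean is the precision-weighted average of μ₀ and x̄.
σ₀² = 109.96² = 12091.2016, σ² = 22.73² = 516.6529; σ² + n·σ₀² = 516.6529 + 9·12091.2016 = 109337.4673.
Posterior precision = 1/σ₀² + n/σ² = 1/12091.2016 + 9/516.6529 = (σ² + n·σ₀²)/(σ₀²σ²) = 109337.4673/(12091.2016·516.6529); posterior variance σₙ² = σ₀²σ²/(σ² + n·σ₀²) = 12091.2016·516.6529/109337.4673 = 57.134617.

57.134617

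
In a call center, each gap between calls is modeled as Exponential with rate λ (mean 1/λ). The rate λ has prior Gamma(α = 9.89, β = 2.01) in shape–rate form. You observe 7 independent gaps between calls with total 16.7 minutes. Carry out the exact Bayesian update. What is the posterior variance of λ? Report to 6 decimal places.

With a Gamma(shape α, rate β) prior on the exponential rate λ, the posterior after n observations with total T = Σxᵢ is Gamma(α+n, β+T).
Posterior: Gamma(9.89+7, 2.01+16.7) = Gamma(16.89, 18.71).
Var = α/β² = 0.048248.

0.048248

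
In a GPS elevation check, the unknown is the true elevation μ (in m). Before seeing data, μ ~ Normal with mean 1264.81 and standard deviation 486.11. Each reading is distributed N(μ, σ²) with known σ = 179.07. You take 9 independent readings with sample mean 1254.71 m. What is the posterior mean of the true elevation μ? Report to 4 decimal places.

1254.8600

For Normal data with known variance σ², a Normal(μ₀, σ₀²) prior on μ is conjugate. Posterior precision = 1/σ₀² + n/σ²; posterior mean is the precision-weighted average of μ₀ and x̄.
n·x̄ = 9·1254.71 = 11292.39.
σ₀² = 486.11² = 236302.9321, σ² = 179.07² = 32066.0649; σ² + n·σ₀² = 32066.0649 + 9·236302.9321 = 2158792.4538.
Posterior mean = (μ₀/σ₀² + n·x̄/σ²)/(1/σ₀² + n/σ²) = (σ²·μ₀ + σ₀²·n·x̄)/(σ² + n·σ₀²) = (32066.0649·1264.81 + 236302.9321·11292.39)/2158792.4538 = 2708982346.962888/2158792.4538 = 1254.8600.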